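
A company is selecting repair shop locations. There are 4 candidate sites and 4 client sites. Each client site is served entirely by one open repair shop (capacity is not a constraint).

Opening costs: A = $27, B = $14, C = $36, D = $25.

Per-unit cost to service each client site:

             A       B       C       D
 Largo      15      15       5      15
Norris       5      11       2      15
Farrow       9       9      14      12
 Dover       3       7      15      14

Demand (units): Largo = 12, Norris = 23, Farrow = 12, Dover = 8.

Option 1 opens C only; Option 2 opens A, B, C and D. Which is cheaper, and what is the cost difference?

Option 2 is cheaper by 90.

Option 1: {C}: Largo→C 5·12=60, Norris→C 2·23=46, Farrow→C 14·12=168, Dover→C 15·8=120. Service 394; fixed 36; total 430.
Option 2: {A, B, C, D}: Largo→C 5·12=60, Norris→C 2·23=46, Farrow→A 9·12=108, Dover→A 3·8=24. Service 238; fixed 102; total 340.
Difference: |430 − 340| = 90.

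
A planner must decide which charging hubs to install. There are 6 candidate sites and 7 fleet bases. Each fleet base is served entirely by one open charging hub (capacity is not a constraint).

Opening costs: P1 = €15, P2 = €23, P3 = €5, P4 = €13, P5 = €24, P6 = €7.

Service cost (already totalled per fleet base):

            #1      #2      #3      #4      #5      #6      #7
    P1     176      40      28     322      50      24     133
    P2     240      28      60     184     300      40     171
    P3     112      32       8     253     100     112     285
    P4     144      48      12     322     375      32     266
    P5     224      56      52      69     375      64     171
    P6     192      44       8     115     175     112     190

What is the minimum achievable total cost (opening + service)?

Minimum total cost: 472

For any fixed open set, each fleet base goes to its cheapest open site; total = fixed + service.
{P1, P3, P5}: #1→P3 112, #2→P3 32, #3→P3 8, #4→P5 69, #5→P1 50, #6→P1 24, #7→P1 133. Service 428; fixed 44; total 472.
{P1, P3, P5, P6}: #1→P3 112, #2→P3 32, #3→P3 8, #4→P5 69, #5→P1 50, #6→P1 24, #7→P1 133. Service 428; fixed 51; total 479.
{P1, P3, P4, P5}: #1→P3 112, #2→P3 32, #3→P3 8, #4→P5 69, #5→P1 50, #6→P1 24, #7→P1 133. Service 428; fixed 57; total 485.
{P1, P2, P3, P4, P5, P6}: service 424 + fixed 87 = 511
No other subset beats 472.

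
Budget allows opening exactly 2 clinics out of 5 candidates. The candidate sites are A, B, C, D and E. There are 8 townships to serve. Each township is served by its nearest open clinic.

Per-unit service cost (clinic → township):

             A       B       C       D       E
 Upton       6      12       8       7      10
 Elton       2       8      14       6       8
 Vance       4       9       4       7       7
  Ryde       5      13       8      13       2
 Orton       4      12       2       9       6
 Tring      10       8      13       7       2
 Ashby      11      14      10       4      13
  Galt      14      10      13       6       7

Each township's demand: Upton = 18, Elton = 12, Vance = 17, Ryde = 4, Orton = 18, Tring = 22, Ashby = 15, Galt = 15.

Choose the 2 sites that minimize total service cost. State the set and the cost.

With exactly 2 open, each township uses its cheapest among the chosen.
{A, E}: Upton→A 6·18=108, Elton→A 2·12=24, Vance→A 4·17=68, Ryde→E 2·4=8, Orton→A 4·18=72, Tring→E 2·22=44, Ashby→A 11·15=165, Galt→E 7·15=105. Service cost 594.
{A, D}: service cost 596
{D, E}: service cost 627
Among all 10 size-2 choices, {A, E} is lowest.

Choose A and E; total service cost 594.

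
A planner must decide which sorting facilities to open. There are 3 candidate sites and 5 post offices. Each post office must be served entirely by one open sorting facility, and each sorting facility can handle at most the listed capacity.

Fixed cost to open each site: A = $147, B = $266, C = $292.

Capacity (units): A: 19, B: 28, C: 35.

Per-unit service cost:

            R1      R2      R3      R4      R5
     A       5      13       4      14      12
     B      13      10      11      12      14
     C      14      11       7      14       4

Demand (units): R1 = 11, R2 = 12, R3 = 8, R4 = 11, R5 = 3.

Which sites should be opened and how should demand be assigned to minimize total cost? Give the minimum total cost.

Open {A, B}: R1→A 5·11=55, R2→B 10·12=120, R3→A 4·8=32, R4→B 12·11=132, R5→B 14·3=42.
Loads: A carries 19/19, B carries 26/28. Service 381; fixed 413; total 794.
Next best feasible plan costs 824.

Minimum total cost: 794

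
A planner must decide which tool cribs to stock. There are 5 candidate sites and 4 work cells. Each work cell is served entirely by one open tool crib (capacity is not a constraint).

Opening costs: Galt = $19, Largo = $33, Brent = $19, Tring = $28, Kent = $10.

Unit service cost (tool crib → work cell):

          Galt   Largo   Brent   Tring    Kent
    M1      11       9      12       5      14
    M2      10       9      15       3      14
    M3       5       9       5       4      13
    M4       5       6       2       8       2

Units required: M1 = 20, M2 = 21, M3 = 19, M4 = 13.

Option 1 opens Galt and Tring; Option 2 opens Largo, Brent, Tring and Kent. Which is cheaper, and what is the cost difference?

Option 1 is cheaper by 4.

Option 1: {Galt, Tring}: M1→Tring 5·20=100, M2→Tring 3·21=63, M3→Tring 4·19=76, M4→Galt 5·13=65. Service 304; fixed 47; total 351.
Option 2: {Largo, Brent, Tring, Kent}: M1→Tring 5·20=100, M2→Tring 3·21=63, M3→Tring 4·19=76, M4→Brent 2·13=26. Service 265; fixed 90; total 355.
Difference: |351 − 355| = 4.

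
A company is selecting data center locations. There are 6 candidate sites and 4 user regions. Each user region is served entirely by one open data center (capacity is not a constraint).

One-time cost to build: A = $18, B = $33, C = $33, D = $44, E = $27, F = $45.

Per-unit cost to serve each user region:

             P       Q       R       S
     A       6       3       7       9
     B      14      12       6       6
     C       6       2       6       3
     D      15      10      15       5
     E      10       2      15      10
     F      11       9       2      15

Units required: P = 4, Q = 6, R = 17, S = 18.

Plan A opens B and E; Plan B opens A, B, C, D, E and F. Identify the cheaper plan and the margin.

Plan A: {B, E}: P→E 10·4=40, Q→E 2·6=12, R→B 6·17=102, S→B 6·18=108. Service 262; fixed 60; total 322.
Plan B: {A, B, C, D, E, F}: P→A 6·4=24, Q→C 2·6=12, R→F 2·17=34, S→C 3·18=54. Service 124; fixed 200; total 324.
Difference: |322 − 324| = 2.

Plan A is cheaper by 2.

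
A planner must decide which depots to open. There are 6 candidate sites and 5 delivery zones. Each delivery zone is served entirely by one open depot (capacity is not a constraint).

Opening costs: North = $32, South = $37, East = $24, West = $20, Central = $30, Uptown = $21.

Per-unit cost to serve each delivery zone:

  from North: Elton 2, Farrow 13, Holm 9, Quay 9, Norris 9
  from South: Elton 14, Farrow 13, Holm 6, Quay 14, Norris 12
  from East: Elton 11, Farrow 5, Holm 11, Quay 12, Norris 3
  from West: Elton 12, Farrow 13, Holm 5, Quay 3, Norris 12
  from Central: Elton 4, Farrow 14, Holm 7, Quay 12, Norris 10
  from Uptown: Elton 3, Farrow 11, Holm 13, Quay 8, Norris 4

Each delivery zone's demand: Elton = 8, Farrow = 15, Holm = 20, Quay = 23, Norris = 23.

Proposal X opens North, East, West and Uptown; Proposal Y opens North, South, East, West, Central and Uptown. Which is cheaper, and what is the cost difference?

Proposal X is cheaper by 67.

Proposal X: {North, East, West, Uptown}: Elton→North 2·8=16, Farrow→East 5·15=75, Holm→West 5·20=100, Quay→West 3·23=69, Norris→East 3·23=69. Service 329; fixed 97; total 426.
Proposal Y: {North, South, East, West, Central, Uptown}: Elton→North 2·8=16, Farrow→East 5·15=75, Holm→West 5·20=100, Quay→West 3·23=69, Norris→East 3·23=69. Service 329; fixed 164; total 493.
Difference: |426 − 493| = 67.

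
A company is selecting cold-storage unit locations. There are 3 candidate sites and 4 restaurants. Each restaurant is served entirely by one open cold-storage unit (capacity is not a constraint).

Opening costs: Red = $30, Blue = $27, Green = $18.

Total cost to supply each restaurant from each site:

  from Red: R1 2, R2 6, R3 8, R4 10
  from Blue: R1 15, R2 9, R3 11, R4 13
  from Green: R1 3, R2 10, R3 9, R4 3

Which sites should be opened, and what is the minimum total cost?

Open Green only; minimum total cost 43.

For any fixed open set, each restaurant goes to its cheapest open site; total = fixed + service.
{Green}: R1→Green 3, R2→Green 10, R3→Green 9, R4→Green 3. Service 25; fixed 18; total 43.
{Red}: service 26 + fixed 30 = 56
{Red, Green}: service 19 + fixed 48 = 67
{Red, Blue, Green}: R1→Red 2, R2→Red 6, R3→Red 8, R4→Green 3. Service 19; fixed 75; total 94.
No other subset beats 43.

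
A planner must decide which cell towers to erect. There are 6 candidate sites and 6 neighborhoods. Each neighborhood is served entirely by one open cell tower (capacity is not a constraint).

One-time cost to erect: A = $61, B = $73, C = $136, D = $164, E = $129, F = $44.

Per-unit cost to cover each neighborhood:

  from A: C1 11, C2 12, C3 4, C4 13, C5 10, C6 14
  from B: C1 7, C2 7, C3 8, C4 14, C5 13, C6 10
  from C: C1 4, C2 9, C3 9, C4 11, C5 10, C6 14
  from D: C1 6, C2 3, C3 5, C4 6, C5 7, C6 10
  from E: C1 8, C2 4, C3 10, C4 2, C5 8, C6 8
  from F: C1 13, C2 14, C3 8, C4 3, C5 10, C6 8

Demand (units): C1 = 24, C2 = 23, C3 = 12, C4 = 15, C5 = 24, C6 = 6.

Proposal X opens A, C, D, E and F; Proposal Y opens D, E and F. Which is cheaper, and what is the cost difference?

Proposal X: {A, C, D, E, F}: C1→C 4·24=96, C2→D 3·23=69, C3→A 4·12=48, C4→E 2·15=30, C5→D 7·24=168, C6→E 8·6=48. Service 459; fixed 534; total 993.
Proposal Y: {D, E, F}: C1→D 6·24=144, C2→D 3·23=69, C3→D 5·12=60, C4→E 2·15=30, C5→D 7·24=168, C6→E 8·6=48. Service 519; fixed 337; total 856.
Difference: |993 − 856| = 137.

Proposal Y is cheaper by 137.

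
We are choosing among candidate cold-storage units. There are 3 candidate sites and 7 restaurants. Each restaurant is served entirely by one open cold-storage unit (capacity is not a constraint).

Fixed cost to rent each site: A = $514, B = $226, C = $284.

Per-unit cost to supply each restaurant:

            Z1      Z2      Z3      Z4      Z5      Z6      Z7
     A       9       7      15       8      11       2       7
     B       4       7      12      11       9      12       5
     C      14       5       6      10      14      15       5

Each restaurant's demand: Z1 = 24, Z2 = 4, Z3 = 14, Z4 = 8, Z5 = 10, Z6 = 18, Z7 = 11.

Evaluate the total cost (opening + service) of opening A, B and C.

Total cost: 1469

Each restaurant is assigned to its cheapest site among the open ones.
{A, B, C}: Z1→B 4·24=96, Z2→C 5·4=20, Z3→C 6·14=84, Z4→A 8·8=64, Z5→B 9·10=90, Z6→A 2·18=36, Z7→B 5·11=55. Service 445; fixed 1024; total 1469.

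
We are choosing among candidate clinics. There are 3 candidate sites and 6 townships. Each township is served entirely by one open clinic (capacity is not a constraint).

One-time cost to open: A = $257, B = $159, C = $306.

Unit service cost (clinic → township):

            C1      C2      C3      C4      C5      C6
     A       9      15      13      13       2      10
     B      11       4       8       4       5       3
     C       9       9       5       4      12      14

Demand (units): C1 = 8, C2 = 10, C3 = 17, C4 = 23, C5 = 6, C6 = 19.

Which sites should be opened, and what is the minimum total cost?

For any fixed open set, each township goes to its cheapest open site; total = fixed + service.
{B}: C1→B 11·8=88, C2→B 4·10=40, C3→B 8·17=136, C4→B 4·23=92, C5→B 5·6=30, C6→B 3·19=57. Service 443; fixed 159; total 602.
{A, B}: C1→A 9·8=72, C2→B 4·10=40, C3→B 8·17=136, C4→B 4·23=92, C5→A 2·6=12, C6→B 3·19=57. Service 409; fixed 416; total 825.
{B, C}: service 376 + fixed 465 = 841
{A, B, C}: C1→A 9·8=72, C2→B 4·10=40, C3→C 5·17=85, C4→B 4·23=92, C5→A 2·6=12, C6→B 3·19=57. Service 358; fixed 722; total 1080.
No other subset beats 602.

Open B only; minimum total cost 602.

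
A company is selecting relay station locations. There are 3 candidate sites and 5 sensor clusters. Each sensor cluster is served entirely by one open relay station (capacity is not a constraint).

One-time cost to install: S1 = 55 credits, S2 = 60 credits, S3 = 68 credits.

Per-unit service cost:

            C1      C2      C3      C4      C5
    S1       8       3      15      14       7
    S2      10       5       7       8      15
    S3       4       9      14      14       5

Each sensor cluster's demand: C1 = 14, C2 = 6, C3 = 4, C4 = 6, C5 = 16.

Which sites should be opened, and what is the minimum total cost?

Open S2 and S3; minimum total cost 370.

For any fixed open set, each sensor cluster goes to its cheapest open site; total = fixed + service.
{S2, S3}: C1→S3 4·14=56, C2→S2 5·6=30, C3→S2 7·4=28, C4→S2 8·6=48, C5→S3 5·16=80. Service 242; fixed 128; total 370.
{S3}: service 330 + fixed 68 = 398
{S1, S2, S3}: service 230 + fixed 183 = 413
{S1}: service 386 + fixed 55 = 441
No other subset beats 370.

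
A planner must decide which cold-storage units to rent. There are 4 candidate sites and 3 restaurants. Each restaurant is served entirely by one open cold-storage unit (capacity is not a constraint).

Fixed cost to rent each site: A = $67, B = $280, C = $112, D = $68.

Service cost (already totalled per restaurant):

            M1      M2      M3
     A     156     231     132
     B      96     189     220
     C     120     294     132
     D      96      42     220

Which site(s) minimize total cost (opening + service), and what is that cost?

For any fixed open set, each restaurant goes to its cheapest open site; total = fixed + service.
{A, D}: M1→D 96, M2→D 42, M3→A 132. Service 270; fixed 135; total 405.
{D}: M1→D 96, M2→D 42, M3→D 220. Service 358; fixed 68; total 426.
{C, D}: M1→D 96, M2→D 42, M3→C 132. Service 270; fixed 180; total 450.
{A, B, C, D}: M1→B 96, M2→D 42, M3→A 132. Service 270; fixed 527; total 797.
No other subset beats 405.

Open A and D; minimum total cost 405.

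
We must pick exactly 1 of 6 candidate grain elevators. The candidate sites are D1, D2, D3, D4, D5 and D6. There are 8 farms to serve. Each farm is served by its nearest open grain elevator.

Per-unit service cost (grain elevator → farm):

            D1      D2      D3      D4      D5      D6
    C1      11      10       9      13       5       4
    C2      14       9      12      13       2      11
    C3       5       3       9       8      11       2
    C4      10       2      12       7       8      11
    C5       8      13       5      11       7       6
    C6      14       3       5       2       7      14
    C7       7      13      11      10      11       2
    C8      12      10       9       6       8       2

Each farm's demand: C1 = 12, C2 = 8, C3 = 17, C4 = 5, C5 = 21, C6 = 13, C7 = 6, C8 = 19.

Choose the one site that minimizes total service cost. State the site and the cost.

Choose D6 only; total service cost 583.

With exactly 1 open, each farm uses its cheapest among the chosen.
{D6}: C1→D6 4·12=48, C2→D6 11·8=88, C3→D6 2·17=34, C4→D6 11·5=55, C5→D6 6·21=126, C6→D6 14·13=182, C7→D6 2·6=12, C8→D6 2·19=38. Service cost 583.
{D5}: service cost 759
{D3}: service cost 824
Among all 6 size-1 choices, {D6} is lowest.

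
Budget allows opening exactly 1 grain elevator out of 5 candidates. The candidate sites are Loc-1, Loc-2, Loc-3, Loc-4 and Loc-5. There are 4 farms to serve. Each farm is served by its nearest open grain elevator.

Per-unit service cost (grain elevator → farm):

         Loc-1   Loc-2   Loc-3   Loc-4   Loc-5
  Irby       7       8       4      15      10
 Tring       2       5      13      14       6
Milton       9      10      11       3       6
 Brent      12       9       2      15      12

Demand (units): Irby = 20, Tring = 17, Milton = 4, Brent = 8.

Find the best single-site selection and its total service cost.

Choose Loc-1 only; total service cost 306.

With exactly 1 open, each farm uses its cheapest among the chosen.
{Loc-1}: Irby→Loc-1 7·20=140, Tring→Loc-1 2·17=34, Milton→Loc-1 9·4=36, Brent→Loc-1 12·8=96. Service cost 306.
{Loc-2}: service cost 357
{Loc-3}: service cost 361
Among all 5 size-1 choices, {Loc-1} is lowest.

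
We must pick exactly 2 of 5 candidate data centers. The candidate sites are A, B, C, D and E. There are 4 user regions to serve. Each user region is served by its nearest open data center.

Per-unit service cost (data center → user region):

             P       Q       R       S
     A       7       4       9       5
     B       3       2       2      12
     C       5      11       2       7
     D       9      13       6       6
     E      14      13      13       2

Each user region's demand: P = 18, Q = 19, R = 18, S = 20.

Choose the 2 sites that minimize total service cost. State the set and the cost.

With exactly 2 open, each user region uses its cheapest among the chosen.
{B, E}: P→B 3·18=54, Q→B 2·19=38, R→B 2·18=36, S→E 2·20=40. Service cost 168.
{A, B}: service cost 228
{B, D}: service cost 248
Among all 10 size-2 choices, {B, E} is lowest.

Choose B and E; total service cost 168.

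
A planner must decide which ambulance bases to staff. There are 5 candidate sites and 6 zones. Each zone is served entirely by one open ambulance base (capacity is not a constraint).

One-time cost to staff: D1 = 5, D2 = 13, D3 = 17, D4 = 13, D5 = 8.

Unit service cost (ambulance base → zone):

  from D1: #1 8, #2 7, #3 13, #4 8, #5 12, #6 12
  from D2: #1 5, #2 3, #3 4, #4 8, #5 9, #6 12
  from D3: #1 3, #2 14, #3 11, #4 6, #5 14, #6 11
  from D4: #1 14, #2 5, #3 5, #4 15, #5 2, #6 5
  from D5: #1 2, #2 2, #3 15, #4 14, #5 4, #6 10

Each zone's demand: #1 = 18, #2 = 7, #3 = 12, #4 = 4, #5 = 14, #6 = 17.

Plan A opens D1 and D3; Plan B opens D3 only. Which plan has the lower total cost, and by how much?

Plan A is cheaper by 72.

Plan A: {D1, D3}: #1→D3 3·18=54, #2→D1 7·7=49, #3→D3 11·12=132, #4→D3 6·4=24, #5→D1 12·14=168, #6→D3 11·17=187. Service 614; fixed 22; total 636.
Plan B: {D3}: #1→D3 3·18=54, #2→D3 14·7=98, #3→D3 11·12=132, #4→D3 6·4=24, #5→D3 14·14=196, #6→D3 11·17=187. Service 691; fixed 17; total 708.
Difference: |636 − 708| = 72.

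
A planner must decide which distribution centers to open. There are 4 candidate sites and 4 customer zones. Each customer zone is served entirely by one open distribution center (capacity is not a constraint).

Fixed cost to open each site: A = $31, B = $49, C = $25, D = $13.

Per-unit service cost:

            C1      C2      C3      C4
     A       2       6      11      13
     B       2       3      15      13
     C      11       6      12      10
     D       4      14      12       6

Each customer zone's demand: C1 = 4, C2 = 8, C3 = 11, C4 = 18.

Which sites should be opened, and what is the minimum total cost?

Open A and D; minimum total cost 329.

For any fixed open set, each customer zone goes to its cheapest open site; total = fixed + service.
{A, D}: C1→A 2·4=8, C2→A 6·8=48, C3→A 11·11=121, C4→D 6·18=108. Service 285; fixed 44; total 329.
{B, D}: service 272 + fixed 62 = 334
{C, D}: C1→D 4·4=16, C2→C 6·8=48, C3→C 12·11=132, C4→D 6·18=108. Service 304; fixed 38; total 342.
{A, B, C, D}: service 261 + fixed 118 = 379
No other subset beats 329.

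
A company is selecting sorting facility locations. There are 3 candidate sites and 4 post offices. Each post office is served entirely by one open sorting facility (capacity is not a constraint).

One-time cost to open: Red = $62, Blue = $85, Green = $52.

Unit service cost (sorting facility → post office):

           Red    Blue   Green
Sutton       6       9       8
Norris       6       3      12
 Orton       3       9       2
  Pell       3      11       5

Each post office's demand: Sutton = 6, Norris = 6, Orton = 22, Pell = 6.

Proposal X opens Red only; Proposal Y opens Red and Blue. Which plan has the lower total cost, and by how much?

Proposal X: {Red}: Sutton→Red 6·6=36, Norris→Red 6·6=36, Orton→Red 3·22=66, Pell→Red 3·6=18. Service 156; fixed 62; total 218.
Proposal Y: {Red, Blue}: Sutton→Red 6·6=36, Norris→Blue 3·6=18, Orton→Red 3·22=66, Pell→Red 3·6=18. Service 138; fixed 147; total 285.
Difference: |218 − 285| = 67.

Proposal X is cheaper by 67.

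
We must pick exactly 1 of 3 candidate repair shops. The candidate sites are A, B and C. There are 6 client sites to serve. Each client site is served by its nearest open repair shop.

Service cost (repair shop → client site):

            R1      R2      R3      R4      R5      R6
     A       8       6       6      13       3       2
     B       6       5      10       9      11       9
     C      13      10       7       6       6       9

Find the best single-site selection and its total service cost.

With exactly 1 open, each client site uses its cheapest among the chosen.
{A}: R1→A 8, R2→A 6, R3→A 6, R4→A 13, R5→A 3, R6→A 2. Service cost 38.
{B}: service cost 50
{C}: service cost 51
Among all 3 size-1 choices, {A} is lowest.

Choose A only; total service cost 38.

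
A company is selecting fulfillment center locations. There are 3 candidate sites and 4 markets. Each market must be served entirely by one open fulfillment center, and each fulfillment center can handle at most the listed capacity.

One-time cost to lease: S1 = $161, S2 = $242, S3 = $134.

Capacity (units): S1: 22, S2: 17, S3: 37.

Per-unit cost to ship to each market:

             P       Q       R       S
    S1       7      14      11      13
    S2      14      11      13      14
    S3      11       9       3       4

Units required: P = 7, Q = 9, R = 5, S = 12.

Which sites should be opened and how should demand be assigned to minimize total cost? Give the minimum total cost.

Minimum total cost: 355

Open {S3}: P→S3 11·7=77, Q→S3 9·9=81, R→S3 3·5=15, S→S3 4·12=48.
Loads: S3 carries 33/37. Service 221; fixed 134; total 355.
Next best feasible plan costs 488.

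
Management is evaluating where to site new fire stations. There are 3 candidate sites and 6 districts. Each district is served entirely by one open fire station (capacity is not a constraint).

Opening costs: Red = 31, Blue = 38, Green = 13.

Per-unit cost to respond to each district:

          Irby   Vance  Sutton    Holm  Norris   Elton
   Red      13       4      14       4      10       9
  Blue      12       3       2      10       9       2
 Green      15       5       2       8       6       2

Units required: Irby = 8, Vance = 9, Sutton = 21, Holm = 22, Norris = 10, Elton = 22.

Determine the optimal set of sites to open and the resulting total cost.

Open Red and Green; minimum total cost 418.

For any fixed open set, each district goes to its cheapest open site; total = fixed + service.
{Red, Green}: Irby→Red 13·8=104, Vance→Red 4·9=36, Sutton→Green 2·21=42, Holm→Red 4·22=88, Norris→Green 6·10=60, Elton→Green 2·22=44. Service 374; fixed 44; total 418.
{Red, Blue, Green}: service 357 + fixed 82 = 439
{Red, Blue}: Irby→Blue 12·8=96, Vance→Blue 3·9=27, Sutton→Blue 2·21=42, Holm→Red 4·22=88, Norris→Blue 9·10=90, Elton→Blue 2·22=44. Service 387; fixed 69; total 456.
{Green}: service 487 + fixed 13 = 500
(All 7 nonempty subsets were checked; Red and Green is lowest.)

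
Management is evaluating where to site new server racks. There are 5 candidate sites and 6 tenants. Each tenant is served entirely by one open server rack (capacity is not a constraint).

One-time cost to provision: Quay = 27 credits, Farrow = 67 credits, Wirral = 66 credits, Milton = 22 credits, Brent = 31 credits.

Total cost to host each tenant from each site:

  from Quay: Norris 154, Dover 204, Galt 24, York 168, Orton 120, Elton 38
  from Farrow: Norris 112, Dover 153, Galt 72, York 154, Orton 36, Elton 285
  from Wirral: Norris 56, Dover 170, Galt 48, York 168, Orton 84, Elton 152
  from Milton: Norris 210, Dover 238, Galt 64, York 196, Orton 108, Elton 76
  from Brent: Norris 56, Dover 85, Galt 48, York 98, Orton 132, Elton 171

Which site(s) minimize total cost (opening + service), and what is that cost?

For any fixed open set, each tenant goes to its cheapest open site; total = fixed + service.
{Quay, Farrow, Brent}: Norris→Brent 56, Dover→Brent 85, Galt→Quay 24, York→Brent 98, Orton→Farrow 36, Elton→Quay 38. Service 337; fixed 125; total 462.
{Quay, Brent}: service 421 + fixed 58 = 479
{Quay, Farrow, Milton, Brent}: Norris→Brent 56, Dover→Brent 85, Galt→Quay 24, York→Brent 98, Orton→Farrow 36, Elton→Quay 38. Service 337; fixed 147; total 484.
{Quay, Farrow, Wirral, Milton, Brent}: service 337 + fixed 213 = 550
No other subset beats 462.

Open Quay, Farrow and Brent; minimum total cost 462.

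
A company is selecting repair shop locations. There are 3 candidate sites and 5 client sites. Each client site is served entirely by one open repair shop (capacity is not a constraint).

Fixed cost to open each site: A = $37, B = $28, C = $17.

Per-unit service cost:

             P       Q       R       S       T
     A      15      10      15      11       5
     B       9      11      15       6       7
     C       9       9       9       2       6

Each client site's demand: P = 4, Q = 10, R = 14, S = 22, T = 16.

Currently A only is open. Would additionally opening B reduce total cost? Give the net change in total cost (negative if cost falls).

Yes — net change −106 (cost falls by 106).

Current service cost with {A}: 692.
Adding B: each client site re-picks its cheapest; new service cost 558, saving 134.
Extra fixed cost: 28. Net change = 28 − 134 = -106.
(Totals: 729 → 623.)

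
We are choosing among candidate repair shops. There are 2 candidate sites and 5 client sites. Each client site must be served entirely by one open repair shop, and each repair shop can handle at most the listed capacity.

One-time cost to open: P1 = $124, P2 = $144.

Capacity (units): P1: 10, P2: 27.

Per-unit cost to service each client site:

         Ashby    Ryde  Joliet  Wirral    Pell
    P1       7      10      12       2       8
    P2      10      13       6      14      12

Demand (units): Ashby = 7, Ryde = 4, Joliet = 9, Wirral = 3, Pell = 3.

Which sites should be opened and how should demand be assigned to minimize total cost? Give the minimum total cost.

Minimum total cost: 398

Open {P2}: Ashby→P2 10·7=70, Ryde→P2 13·4=52, Joliet→P2 6·9=54, Wirral→P2 14·3=42, Pell→P2 12·3=36.
Loads: P2 carries 26/27. Service 254; fixed 144; total 398.
Next best feasible plan costs 462.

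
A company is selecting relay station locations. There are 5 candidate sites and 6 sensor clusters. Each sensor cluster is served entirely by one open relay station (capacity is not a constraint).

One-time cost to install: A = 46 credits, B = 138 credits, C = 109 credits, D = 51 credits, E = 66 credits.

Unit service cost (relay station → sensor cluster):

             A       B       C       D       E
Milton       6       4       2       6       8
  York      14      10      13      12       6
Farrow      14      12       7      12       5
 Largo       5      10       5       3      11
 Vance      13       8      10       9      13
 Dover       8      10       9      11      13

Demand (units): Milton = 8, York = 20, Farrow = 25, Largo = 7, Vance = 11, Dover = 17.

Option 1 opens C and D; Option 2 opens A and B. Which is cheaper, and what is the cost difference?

Option 1: {C, D}: Milton→C 2·8=16, York→D 12·20=240, Farrow→C 7·25=175, Largo→D 3·7=21, Vance→D 9·11=99, Dover→C 9·17=153. Service 704; fixed 160; total 864.
Option 2: {A, B}: Milton→B 4·8=32, York→B 10·20=200, Farrow→B 12·25=300, Largo→A 5·7=35, Vance→B 8·11=88, Dover→A 8·17=136. Service 791; fixed 184; total 975.
Difference: |864 − 975| = 111.

Option 1 is cheaper by 111.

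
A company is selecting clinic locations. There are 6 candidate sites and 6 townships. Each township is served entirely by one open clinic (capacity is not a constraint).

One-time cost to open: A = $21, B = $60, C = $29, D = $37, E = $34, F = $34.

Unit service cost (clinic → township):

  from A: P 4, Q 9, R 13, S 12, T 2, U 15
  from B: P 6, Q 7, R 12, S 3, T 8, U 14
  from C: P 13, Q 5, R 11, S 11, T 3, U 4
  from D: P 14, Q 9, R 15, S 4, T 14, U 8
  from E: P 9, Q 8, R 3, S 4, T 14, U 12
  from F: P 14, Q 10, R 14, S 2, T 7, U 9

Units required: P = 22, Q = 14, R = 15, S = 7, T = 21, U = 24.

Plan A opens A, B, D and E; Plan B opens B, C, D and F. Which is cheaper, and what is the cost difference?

Plan A is cheaper by 62.

Plan A: {A, B, D, E}: P→A 4·22=88, Q→B 7·14=98, R→E 3·15=45, S→B 3·7=21, T→A 2·21=42, U→D 8·24=192. Service 486; fixed 152; total 638.
Plan B: {B, C, D, F}: P→B 6·22=132, Q→C 5·14=70, R→C 11·15=165, S→F 2·7=14, T→C 3·21=63, U→C 4·24=96. Service 540; fixed 160; total 700.
Difference: |638 − 700| = 62.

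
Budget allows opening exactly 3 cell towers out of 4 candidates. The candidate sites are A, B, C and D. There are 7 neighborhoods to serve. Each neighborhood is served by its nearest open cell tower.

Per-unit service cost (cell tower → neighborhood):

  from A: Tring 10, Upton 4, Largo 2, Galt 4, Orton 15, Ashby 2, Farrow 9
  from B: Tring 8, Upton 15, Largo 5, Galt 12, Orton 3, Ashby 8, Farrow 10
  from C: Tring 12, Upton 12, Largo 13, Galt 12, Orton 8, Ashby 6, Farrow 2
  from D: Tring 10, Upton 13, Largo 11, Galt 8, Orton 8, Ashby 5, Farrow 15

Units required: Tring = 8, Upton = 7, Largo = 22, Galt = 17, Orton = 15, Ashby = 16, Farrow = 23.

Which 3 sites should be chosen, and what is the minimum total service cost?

With exactly 3 open, each neighborhood uses its cheapest among the chosen.
{A, B, C}: Tring→B 8·8=64, Upton→A 4·7=28, Largo→A 2·22=44, Galt→A 4·17=68, Orton→B 3·15=45, Ashby→A 2·16=32, Farrow→C 2·23=46. Service cost 327.
{A, C, D}: service cost 418
{A, B, D}: service cost 488
Among all 4 size-3 choices, {A, B, C} is lowest.

Choose A, B and C; total service cost 327.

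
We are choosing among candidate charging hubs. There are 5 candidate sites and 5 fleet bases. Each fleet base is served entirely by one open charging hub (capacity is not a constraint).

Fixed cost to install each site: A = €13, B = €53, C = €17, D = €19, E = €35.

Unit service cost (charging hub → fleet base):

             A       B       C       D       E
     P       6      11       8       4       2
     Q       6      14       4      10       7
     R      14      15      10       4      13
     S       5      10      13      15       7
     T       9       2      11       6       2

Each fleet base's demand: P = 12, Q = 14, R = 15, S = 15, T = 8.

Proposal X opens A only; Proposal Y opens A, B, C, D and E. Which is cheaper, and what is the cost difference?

Proposal Y is cheaper by 158.

Proposal X: {A}: P→A 6·12=72, Q→A 6·14=84, R→A 14·15=210, S→A 5·15=75, T→A 9·8=72. Service 513; fixed 13; total 526.
Proposal Y: {A, B, C, D, E}: P→E 2·12=24, Q→C 4·14=56, R→D 4·15=60, S→A 5·15=75, T→B 2·8=16. Service 231; fixed 137; total 368.
Difference: |526 − 368| = 158.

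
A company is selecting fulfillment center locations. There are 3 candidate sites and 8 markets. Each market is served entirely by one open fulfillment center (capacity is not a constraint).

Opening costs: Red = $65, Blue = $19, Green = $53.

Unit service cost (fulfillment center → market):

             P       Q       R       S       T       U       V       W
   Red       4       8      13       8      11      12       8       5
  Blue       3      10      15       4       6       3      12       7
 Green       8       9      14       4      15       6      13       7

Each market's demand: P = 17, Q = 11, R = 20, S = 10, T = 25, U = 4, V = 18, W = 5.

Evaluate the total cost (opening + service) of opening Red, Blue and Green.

Total cost: 907

Each market is assigned to its cheapest site among the open ones.
{Red, Blue, Green}: P→Blue 3·17=51, Q→Red 8·11=88, R→Red 13·20=260, S→Blue 4·10=40, T→Blue 6·25=150, U→Blue 3·4=12, V→Red 8·18=144, W→Red 5·5=25. Service 770; fixed 137; total 907.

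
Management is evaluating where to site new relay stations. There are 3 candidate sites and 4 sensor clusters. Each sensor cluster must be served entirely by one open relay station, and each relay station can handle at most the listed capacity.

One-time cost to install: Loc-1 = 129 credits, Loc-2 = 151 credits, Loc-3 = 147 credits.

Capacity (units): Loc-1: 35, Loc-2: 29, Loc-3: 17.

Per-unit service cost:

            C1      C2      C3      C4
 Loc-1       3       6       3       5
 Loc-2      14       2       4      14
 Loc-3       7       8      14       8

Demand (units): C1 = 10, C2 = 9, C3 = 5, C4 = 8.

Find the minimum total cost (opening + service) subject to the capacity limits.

Open {Loc-1}: C1→Loc-1 3·10=30, C2→Loc-1 6·9=54, C3→Loc-1 3·5=15, C4→Loc-1 5·8=40.
Loads: Loc-1 carries 32/35. Service 139; fixed 129; total 268.
Next best feasible plan costs 383.

Minimum total cost: 268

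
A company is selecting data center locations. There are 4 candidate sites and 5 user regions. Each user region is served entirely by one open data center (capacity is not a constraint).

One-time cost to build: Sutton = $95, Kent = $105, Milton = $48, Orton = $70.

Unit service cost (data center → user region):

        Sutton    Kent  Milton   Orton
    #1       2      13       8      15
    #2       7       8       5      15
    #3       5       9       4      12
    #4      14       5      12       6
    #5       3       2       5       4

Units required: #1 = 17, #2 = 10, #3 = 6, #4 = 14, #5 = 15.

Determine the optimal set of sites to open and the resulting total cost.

For any fixed open set, each user region goes to its cheapest open site; total = fixed + service.
{Sutton, Orton}: #1→Sutton 2·17=34, #2→Sutton 7·10=70, #3→Sutton 5·6=30, #4→Orton 6·14=84, #5→Sutton 3·15=45. Service 263; fixed 165; total 428.
{Sutton, Kent}: #1→Sutton 2·17=34, #2→Sutton 7·10=70, #3→Sutton 5·6=30, #4→Kent 5·14=70, #5→Kent 2·15=30. Service 234; fixed 200; total 434.
{Sutton, Milton, Orton}: service 237 + fixed 213 = 450
{Sutton, Kent, Milton, Orton}: #1→Sutton 2·17=34, #2→Milton 5·10=50, #3→Milton 4·6=24, #4→Kent 5·14=70, #5→Kent 2·15=30. Service 208; fixed 318; total 526.
No other subset beats 428.

Open Sutton and Orton; minimum total cost 428.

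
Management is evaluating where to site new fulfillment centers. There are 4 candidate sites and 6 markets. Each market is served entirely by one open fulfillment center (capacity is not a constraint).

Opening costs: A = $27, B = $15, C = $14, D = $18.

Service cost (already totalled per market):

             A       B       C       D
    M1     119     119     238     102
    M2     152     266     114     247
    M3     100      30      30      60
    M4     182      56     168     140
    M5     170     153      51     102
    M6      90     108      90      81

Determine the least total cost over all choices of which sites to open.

Minimum total cost: 481

For any fixed open set, each market goes to its cheapest open site; total = fixed + service.
{B, C, D}: M1→D 102, M2→C 114, M3→B 30, M4→B 56, M5→C 51, M6→D 81. Service 434; fixed 47; total 481.
{B, C}: M1→B 119, M2→C 114, M3→B 30, M4→B 56, M5→C 51, M6→C 90. Service 460; fixed 29; total 489.
{A, B, C, D}: service 434 + fixed 74 = 508
{C}: M1→C 238, M2→C 114, M3→C 30, M4→C 168, M5→C 51, M6→C 90. Service 691; fixed 14; total 705.
No other subset beats 481.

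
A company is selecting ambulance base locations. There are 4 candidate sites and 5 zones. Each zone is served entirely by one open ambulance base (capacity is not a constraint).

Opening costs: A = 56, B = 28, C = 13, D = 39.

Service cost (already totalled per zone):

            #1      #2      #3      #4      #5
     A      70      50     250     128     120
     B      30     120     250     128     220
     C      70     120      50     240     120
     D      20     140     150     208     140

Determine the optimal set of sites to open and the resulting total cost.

Open A, B and C; minimum total cost 475.

For any fixed open set, each zone goes to its cheapest open site; total = fixed + service.
{A, B, C}: #1→B 30, #2→A 50, #3→C 50, #4→A 128, #5→A 120. Service 378; fixed 97; total 475.
{A, C, D}: service 368 + fixed 108 = 476
{A, C}: #1→A 70, #2→A 50, #3→C 50, #4→A 128, #5→A 120. Service 418; fixed 69; total 487.
{A, B, C, D}: #1→D 20, #2→A 50, #3→C 50, #4→A 128, #5→A 120. Service 368; fixed 136; total 504.
No other subset beats 475.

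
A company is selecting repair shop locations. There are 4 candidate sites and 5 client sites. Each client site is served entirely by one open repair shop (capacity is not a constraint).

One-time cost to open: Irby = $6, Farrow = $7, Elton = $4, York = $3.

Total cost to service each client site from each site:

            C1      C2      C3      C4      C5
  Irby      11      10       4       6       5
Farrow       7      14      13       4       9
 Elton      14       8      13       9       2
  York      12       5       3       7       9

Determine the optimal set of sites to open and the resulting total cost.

Open Farrow, Elton and York; minimum total cost 35.

For any fixed open set, each client site goes to its cheapest open site; total = fixed + service.
{Farrow, Elton, York}: C1→Farrow 7, C2→York 5, C3→York 3, C4→Farrow 4, C5→Elton 2. Service 21; fixed 14; total 35.
{Elton, York}: service 29 + fixed 7 = 36
{Farrow, York}: service 28 + fixed 10 = 38
{Irby, Farrow, Elton, York}: service 21 + fixed 20 = 41
No other subset beats 35.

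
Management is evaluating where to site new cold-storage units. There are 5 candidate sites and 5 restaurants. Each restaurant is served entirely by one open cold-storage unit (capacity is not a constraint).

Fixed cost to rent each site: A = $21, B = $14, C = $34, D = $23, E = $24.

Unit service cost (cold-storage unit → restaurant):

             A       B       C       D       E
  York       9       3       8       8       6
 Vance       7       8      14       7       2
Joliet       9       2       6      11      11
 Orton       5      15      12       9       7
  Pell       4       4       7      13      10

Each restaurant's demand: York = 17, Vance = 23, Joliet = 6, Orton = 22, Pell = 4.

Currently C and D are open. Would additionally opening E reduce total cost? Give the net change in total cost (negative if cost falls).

Current service cost with {C, D}: 559.
Adding E: each restaurant re-picks its cheapest; new service cost 366, saving 193.
Extra fixed cost: 24. Net change = 24 − 193 = -169.
(Totals: 616 → 447.)

Yes — net change −169 (cost falls by 169).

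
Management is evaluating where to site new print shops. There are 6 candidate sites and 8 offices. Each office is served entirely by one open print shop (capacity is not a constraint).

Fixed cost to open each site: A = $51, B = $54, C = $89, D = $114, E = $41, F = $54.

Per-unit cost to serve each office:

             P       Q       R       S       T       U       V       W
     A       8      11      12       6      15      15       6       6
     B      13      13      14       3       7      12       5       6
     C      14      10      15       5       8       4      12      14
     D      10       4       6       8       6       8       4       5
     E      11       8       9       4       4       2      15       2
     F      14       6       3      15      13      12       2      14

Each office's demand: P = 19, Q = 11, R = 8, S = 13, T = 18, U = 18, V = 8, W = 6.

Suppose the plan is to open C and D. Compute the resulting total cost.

Total cost: 792

Each office is assigned to its cheapest site among the open ones.
{C, D}: P→D 10·19=190, Q→D 4·11=44, R→D 6·8=48, S→C 5·13=65, T→D 6·18=108, U→C 4·18=72, V→D 4·8=32, W→D 5·6=30. Service 589; fixed 203; total 792.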